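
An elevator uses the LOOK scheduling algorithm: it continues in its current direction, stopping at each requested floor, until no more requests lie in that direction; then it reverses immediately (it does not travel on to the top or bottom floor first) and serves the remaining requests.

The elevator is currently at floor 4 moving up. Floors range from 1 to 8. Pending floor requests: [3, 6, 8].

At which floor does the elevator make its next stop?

Current floor: 4, direction: up
Requests above: [6, 8]
Requests below: [3]
Moving up and requests lie above → nearest above is min([6, 8]) = 6

Answer: 6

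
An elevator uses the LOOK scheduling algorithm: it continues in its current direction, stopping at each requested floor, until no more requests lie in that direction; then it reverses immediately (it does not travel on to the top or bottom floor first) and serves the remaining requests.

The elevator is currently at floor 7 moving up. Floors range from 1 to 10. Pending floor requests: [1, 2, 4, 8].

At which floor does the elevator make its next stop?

Answer: 8

Derivation:
Current floor: 7, direction: up
Requests above: [8]
Requests below: [1, 2, 4]
Moving up and requests lie above → nearest above is min([8]) = 8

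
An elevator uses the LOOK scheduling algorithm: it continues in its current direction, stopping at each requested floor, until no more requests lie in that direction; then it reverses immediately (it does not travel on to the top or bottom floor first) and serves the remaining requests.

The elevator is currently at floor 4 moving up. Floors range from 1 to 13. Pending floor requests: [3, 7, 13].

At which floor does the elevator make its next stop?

Answer: 7

Derivation:
Current floor: 4, direction: up
Requests above: [7, 13]
Requests below: [3]
Moving up and requests lie above → nearest above is min([7, 13]) = 7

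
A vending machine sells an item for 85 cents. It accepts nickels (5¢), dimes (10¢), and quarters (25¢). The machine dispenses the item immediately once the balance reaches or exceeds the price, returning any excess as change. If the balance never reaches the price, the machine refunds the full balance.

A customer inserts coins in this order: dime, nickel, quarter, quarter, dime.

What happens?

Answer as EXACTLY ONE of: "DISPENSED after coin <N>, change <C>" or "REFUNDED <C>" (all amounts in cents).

Price: 85¢
Coin 1 (dime, 10¢): balance = 10¢
Coin 2 (nickel, 5¢): balance = 15¢
Coin 3 (quarter, 25¢): balance = 40¢
Coin 4 (quarter, 25¢): balance = 65¢
Coin 5 (dime, 10¢): balance = 75¢
All coins inserted, balance 75¢ < price 85¢ → REFUND 75¢

Answer: REFUNDED 75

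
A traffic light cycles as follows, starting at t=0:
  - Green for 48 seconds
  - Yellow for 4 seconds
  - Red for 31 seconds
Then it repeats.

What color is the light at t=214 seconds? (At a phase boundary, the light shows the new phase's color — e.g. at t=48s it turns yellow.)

Answer: yellow

Derivation:
Cycle length = 48 + 4 + 31 = 83s
t = 214, phase_t = 214 mod 83 = 48
48 <= 48 < 52 (yellow end) → YELLOW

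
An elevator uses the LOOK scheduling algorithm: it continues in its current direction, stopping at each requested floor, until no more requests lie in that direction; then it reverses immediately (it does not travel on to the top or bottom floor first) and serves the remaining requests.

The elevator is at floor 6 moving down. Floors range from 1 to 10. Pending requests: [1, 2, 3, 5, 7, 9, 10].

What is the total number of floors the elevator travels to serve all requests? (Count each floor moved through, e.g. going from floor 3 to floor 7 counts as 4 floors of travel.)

Answer: 14

Derivation:
Start at floor 6 moving down, LOOK stop order: [5, 3, 2, 1, 7, 9, 10]
  6 → 5: |5-6| = 1, total = 1
  5 → 3: |3-5| = 2, total = 3
  3 → 2: |2-3| = 1, total = 4
  2 → 1: |1-2| = 1, total = 5
  1 → 7: |7-1| = 6, total = 11
  7 → 9: |9-7| = 2, total = 13
  9 → 10: |10-9| = 1, total = 14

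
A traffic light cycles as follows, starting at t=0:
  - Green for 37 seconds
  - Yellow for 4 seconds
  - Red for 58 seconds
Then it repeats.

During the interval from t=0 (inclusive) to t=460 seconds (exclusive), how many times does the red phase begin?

Cycle = 37+4+58 = 99s
red phase starts at t = k*99 + 41 for k=0,1,2,...
Need k*99+41 < 460 → k < 4.232
k ∈ {0, ..., 4} → 5 starts

Answer: 5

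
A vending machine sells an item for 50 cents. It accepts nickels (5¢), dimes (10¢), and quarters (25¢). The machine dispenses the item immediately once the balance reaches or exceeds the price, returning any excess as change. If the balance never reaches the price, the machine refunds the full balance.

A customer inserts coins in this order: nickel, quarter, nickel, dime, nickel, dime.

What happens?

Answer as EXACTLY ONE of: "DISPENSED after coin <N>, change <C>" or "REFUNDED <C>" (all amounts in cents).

Price: 50¢
Coin 1 (nickel, 5¢): balance = 5¢
Coin 2 (quarter, 25¢): balance = 30¢
Coin 3 (nickel, 5¢): balance = 35¢
Coin 4 (dime, 10¢): balance = 45¢
Coin 5 (nickel, 5¢): balance = 50¢
  → balance >= price → DISPENSE, change = 50 - 50 = 0¢

Answer: DISPENSED after coin 5, change 0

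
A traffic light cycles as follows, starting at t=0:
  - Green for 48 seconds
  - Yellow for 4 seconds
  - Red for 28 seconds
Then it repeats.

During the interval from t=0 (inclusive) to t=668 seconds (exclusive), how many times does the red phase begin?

Answer: 8

Derivation:
Cycle = 48+4+28 = 80s
red phase starts at t = k*80 + 52 for k=0,1,2,...
Need k*80+52 < 668 → k < 7.700
k ∈ {0, ..., 7} → 8 starts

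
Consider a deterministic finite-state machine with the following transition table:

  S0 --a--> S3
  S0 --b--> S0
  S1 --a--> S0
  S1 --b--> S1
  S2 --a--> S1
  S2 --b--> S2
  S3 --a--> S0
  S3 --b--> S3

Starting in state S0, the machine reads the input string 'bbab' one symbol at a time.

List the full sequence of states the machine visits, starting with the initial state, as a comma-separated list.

Start: S0
  read 'b': S0 --b--> S0
  read 'b': S0 --b--> S0
  read 'a': S0 --a--> S3
  read 'b': S3 --b--> S3

Answer: S0, S0, S0, S3, S3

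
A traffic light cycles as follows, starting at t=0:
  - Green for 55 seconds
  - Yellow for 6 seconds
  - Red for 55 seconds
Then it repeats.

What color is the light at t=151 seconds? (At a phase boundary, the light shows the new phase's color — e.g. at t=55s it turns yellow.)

Cycle length = 55 + 6 + 55 = 116s
t = 151, phase_t = 151 mod 116 = 35
35 < 55 (green end) → GREEN

Answer: green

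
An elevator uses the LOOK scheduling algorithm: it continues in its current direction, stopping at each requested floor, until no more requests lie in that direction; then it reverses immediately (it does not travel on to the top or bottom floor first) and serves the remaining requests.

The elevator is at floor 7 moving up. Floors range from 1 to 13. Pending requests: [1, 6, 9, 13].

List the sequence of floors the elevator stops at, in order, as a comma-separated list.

Answer: 9, 13, 6, 1

Derivation:
Current: 7, moving UP
Serve above first (ascending): [9, 13]
Then reverse, serve below (descending): [6, 1]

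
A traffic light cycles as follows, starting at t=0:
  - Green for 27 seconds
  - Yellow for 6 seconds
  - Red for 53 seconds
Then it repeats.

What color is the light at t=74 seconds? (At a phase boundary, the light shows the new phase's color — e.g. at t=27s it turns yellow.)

Cycle length = 27 + 6 + 53 = 86s
t = 74, phase_t = 74 mod 86 = 74
74 >= 33 → RED

Answer: red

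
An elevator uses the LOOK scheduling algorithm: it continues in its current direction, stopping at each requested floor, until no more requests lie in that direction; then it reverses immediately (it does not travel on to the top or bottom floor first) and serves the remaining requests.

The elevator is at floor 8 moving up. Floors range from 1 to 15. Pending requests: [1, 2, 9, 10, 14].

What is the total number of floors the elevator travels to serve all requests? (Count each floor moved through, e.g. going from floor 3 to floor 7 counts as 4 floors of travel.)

Answer: 19

Derivation:
Start at floor 8 moving up, LOOK stop order: [9, 10, 14, 2, 1]
  8 → 9: |9-8| = 1, total = 1
  9 → 10: |10-9| = 1, total = 2
  10 → 14: |14-10| = 4, total = 6
  14 → 2: |2-14| = 12, total = 18
  2 → 1: |1-2| = 1, total = 19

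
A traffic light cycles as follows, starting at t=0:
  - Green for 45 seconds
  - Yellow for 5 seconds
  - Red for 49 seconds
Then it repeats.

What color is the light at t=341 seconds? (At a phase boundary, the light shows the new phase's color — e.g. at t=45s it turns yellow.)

Answer: green

Derivation:
Cycle length = 45 + 5 + 49 = 99s
t = 341, phase_t = 341 mod 99 = 44
44 < 45 (green end) → GREEN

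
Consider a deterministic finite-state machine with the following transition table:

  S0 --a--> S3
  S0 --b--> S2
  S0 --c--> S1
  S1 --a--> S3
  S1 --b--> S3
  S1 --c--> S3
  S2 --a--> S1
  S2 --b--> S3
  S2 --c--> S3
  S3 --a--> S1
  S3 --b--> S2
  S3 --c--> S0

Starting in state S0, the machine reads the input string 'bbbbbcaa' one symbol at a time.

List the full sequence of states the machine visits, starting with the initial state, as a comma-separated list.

Start: S0
  read 'b': S0 --b--> S2
  read 'b': S2 --b--> S3
  read 'b': S3 --b--> S2
  read 'b': S2 --b--> S3
  read 'b': S3 --b--> S2
  read 'c': S2 --c--> S3
  read 'a': S3 --a--> S1
  read 'a': S1 --a--> S3

Answer: S0, S2, S3, S2, S3, S2, S3, S1, S3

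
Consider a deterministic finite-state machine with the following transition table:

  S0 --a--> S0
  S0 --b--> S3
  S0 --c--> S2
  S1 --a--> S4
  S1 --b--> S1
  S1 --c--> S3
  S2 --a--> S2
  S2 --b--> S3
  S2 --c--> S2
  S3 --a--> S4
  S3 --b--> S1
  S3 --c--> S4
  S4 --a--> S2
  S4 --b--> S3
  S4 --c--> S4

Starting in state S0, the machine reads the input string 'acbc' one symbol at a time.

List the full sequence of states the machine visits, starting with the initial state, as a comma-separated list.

Answer: S0, S0, S2, S3, S4

Derivation:
Start: S0
  read 'a': S0 --a--> S0
  read 'c': S0 --c--> S2
  read 'b': S2 --b--> S3
  read 'c': S3 --c--> S4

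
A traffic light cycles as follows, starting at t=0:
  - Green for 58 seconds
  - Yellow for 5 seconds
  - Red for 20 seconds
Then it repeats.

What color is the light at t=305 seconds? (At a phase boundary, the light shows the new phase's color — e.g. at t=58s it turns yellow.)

Cycle length = 58 + 5 + 20 = 83s
t = 305, phase_t = 305 mod 83 = 56
56 < 58 (green end) → GREEN

Answer: green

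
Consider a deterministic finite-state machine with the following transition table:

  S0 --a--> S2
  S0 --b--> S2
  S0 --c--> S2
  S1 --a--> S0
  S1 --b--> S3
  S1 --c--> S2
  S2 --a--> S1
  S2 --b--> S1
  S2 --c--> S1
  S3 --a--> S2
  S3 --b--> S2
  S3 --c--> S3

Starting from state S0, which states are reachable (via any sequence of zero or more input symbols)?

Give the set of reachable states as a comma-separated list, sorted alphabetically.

BFS from S0:
  visit S0: S0--a-->S2 (new), S0--b-->S2 (seen), S0--c-->S2 (seen)
  visit S2: S2--a-->S1 (new), S2--b-->S1 (seen), S2--c-->S1 (seen)
  visit S1: S1--a-->S0 (seen), S1--b-->S3 (new), S1--c-->S2 (seen)
  visit S3: S3--a-->S2 (seen), S3--b-->S2 (seen), S3--c-->S3 (seen)

Answer: S0, S1, S2, S3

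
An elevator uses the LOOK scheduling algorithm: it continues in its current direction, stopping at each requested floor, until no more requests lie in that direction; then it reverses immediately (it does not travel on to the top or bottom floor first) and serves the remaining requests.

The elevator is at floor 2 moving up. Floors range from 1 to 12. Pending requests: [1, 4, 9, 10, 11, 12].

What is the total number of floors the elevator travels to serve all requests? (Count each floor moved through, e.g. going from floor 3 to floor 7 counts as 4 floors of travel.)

Answer: 21

Derivation:
Start at floor 2 moving up, LOOK stop order: [4, 9, 10, 11, 12, 1]
  2 → 4: |4-2| = 2, total = 2
  4 → 9: |9-4| = 5, total = 7
  9 → 10: |10-9| = 1, total = 8
  10 → 11: |11-10| = 1, total = 9
  11 → 12: |12-11| = 1, total = 10
  12 → 1: |1-12| = 11, total = 21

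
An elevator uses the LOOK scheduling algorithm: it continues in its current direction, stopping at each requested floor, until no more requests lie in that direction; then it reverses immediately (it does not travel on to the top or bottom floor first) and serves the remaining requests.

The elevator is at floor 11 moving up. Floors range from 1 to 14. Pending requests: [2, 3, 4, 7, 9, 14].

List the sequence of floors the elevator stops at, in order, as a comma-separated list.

Answer: 14, 9, 7, 4, 3, 2

Derivation:
Current: 11, moving UP
Serve above first (ascending): [14]
Then reverse, serve below (descending): [9, 7, 4, 3, 2]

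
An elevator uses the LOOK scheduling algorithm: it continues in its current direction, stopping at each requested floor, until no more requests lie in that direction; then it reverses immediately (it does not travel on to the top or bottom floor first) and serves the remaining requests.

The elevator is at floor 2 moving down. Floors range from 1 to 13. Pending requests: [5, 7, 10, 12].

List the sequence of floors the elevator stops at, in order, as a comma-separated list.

Current: 2, moving DOWN
Serve below first (descending): []
Then reverse, serve above (ascending): [5, 7, 10, 12]

Answer: 5, 7, 10, 12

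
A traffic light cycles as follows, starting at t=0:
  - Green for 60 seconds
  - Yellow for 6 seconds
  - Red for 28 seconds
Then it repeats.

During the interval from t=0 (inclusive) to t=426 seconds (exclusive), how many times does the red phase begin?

Cycle = 60+6+28 = 94s
red phase starts at t = k*94 + 66 for k=0,1,2,...
Need k*94+66 < 426 → k < 3.830
k ∈ {0, ..., 3} → 4 starts

Answer: 4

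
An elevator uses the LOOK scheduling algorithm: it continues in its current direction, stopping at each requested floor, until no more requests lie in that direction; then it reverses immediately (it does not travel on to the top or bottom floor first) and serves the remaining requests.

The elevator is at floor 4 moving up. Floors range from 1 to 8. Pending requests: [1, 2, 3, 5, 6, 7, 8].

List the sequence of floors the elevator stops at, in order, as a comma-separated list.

Current: 4, moving UP
Serve above first (ascending): [5, 6, 7, 8]
Then reverse, serve below (descending): [3, 2, 1]

Answer: 5, 6, 7, 8, 3, 2, 1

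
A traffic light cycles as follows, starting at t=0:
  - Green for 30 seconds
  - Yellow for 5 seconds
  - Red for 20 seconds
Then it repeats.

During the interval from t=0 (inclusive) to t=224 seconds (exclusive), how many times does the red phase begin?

Answer: 4

Derivation:
Cycle = 30+5+20 = 55s
red phase starts at t = k*55 + 35 for k=0,1,2,...
Need k*55+35 < 224 → k < 3.436
k ∈ {0, ..., 3} → 4 starts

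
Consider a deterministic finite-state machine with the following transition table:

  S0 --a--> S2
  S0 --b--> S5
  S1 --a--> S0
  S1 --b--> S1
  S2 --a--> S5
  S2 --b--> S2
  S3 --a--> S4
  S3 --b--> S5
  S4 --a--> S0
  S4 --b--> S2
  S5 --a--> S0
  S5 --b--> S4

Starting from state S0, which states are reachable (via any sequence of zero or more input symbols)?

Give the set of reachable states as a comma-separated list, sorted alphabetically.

BFS from S0:
  visit S0: S0--a-->S2 (new), S0--b-->S5 (new)
  visit S2: S2--a-->S5 (seen), S2--b-->S2 (seen)
  visit S5: S5--a-->S0 (seen), S5--b-->S4 (new)
  visit S4: S4--a-->S0 (seen), S4--b-->S2 (seen)

Answer: S0, S2, S4, S5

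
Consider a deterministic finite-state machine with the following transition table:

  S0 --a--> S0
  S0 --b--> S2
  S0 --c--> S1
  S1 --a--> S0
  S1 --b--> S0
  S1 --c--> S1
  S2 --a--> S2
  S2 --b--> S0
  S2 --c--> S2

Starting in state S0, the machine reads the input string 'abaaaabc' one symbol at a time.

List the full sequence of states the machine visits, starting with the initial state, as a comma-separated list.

Start: S0
  read 'a': S0 --a--> S0
  read 'b': S0 --b--> S2
  read 'a': S2 --a--> S2
  read 'a': S2 --a--> S2
  read 'a': S2 --a--> S2
  read 'a': S2 --a--> S2
  read 'b': S2 --b--> S0
  read 'c': S0 --c--> S1

Answer: S0, S0, S2, S2, S2, S2, S2, S0, S1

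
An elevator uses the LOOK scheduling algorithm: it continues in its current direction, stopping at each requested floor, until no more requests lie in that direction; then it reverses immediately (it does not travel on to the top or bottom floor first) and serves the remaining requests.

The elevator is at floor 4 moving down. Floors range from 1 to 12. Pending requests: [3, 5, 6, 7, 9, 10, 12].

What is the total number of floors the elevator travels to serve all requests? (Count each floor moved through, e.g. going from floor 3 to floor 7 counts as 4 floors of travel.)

Answer: 10

Derivation:
Start at floor 4 moving down, LOOK stop order: [3, 5, 6, 7, 9, 10, 12]
  4 → 3: |3-4| = 1, total = 1
  3 → 5: |5-3| = 2, total = 3
  5 → 6: |6-5| = 1, total = 4
  6 → 7: |7-6| = 1, total = 5
  7 → 9: |9-7| = 2, total = 7
  9 → 10: |10-9| = 1, total = 8
  10 → 12: |12-10| = 2, total = 10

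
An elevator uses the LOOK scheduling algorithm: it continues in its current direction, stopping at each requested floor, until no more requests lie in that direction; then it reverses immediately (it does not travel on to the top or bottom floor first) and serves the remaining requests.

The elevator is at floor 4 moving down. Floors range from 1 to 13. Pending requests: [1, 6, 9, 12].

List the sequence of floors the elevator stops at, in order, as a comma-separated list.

Answer: 1, 6, 9, 12

Derivation:
Current: 4, moving DOWN
Serve below first (descending): [1]
Then reverse, serve above (ascending): [6, 9, 12]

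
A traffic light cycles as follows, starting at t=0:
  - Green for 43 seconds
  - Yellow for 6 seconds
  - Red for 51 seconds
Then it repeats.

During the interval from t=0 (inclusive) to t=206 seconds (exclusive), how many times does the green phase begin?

Answer: 3

Derivation:
Cycle = 43+6+51 = 100s
green phase starts at t = k*100 + 0 for k=0,1,2,...
Need k*100+0 < 206 → k < 2.060
k ∈ {0, ..., 2} → 3 starts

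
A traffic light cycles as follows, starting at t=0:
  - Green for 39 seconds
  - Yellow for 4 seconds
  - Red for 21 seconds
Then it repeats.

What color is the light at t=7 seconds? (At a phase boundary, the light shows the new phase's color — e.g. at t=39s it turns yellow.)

Answer: green

Derivation:
Cycle length = 39 + 4 + 21 = 64s
t = 7, phase_t = 7 mod 64 = 7
7 < 39 (green end) → GREEN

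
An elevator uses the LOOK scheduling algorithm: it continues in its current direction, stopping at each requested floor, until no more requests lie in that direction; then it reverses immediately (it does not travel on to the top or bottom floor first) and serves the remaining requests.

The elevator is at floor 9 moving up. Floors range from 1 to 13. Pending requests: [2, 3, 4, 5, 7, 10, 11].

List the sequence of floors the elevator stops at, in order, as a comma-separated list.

Current: 9, moving UP
Serve above first (ascending): [10, 11]
Then reverse, serve below (descending): [7, 5, 4, 3, 2]

Answer: 10, 11, 7, 5, 4, 3, 2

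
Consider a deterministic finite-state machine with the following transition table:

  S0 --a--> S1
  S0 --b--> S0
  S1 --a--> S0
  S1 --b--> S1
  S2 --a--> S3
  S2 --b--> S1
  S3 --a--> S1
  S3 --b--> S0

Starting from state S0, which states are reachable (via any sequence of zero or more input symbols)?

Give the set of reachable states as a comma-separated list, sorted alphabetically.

Answer: S0, S1

Derivation:
BFS from S0:
  visit S0: S0--a-->S1 (new), S0--b-->S0 (seen)
  visit S1: S1--a-->S0 (seen), S1--b-->S1 (seen)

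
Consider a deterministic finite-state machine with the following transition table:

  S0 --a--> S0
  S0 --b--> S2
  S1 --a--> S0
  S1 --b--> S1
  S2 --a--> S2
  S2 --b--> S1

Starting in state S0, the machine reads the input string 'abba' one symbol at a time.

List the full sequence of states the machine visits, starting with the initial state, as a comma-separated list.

Start: S0
  read 'a': S0 --a--> S0
  read 'b': S0 --b--> S2
  read 'b': S2 --b--> S1
  read 'a': S1 --a--> S0

Answer: S0, S0, S2, S1, S0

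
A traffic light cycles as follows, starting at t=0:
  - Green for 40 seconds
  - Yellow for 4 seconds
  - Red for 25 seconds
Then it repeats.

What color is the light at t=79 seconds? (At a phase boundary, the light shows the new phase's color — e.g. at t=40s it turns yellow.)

Answer: green

Derivation:
Cycle length = 40 + 4 + 25 = 69s
t = 79, phase_t = 79 mod 69 = 10
10 < 40 (green end) → GREEN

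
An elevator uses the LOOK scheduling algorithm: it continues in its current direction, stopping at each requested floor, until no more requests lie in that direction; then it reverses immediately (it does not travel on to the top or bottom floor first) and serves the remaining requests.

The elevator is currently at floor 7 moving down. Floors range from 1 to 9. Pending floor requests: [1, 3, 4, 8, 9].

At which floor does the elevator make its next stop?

Current floor: 7, direction: down
Requests above: [8, 9]
Requests below: [1, 3, 4]
Moving down and requests lie below → nearest below is max([1, 3, 4]) = 4

Answer: 4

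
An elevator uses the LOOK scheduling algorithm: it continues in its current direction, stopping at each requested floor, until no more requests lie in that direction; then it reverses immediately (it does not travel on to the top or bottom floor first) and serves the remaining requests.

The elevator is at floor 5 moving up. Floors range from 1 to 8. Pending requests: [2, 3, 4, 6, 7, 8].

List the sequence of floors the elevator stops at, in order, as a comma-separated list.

Answer: 6, 7, 8, 4, 3, 2

Derivation:
Current: 5, moving UP
Serve above first (ascending): [6, 7, 8]
Then reverse, serve below (descending): [4, 3, 2]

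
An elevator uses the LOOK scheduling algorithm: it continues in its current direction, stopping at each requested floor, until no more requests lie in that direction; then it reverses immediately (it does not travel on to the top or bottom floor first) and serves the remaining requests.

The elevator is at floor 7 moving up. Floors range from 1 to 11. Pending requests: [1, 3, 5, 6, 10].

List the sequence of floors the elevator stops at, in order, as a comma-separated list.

Answer: 10, 6, 5, 3, 1

Derivation:
Current: 7, moving UP
Serve above first (ascending): [10]
Then reverse, serve below (descending): [6, 5, 3, 1]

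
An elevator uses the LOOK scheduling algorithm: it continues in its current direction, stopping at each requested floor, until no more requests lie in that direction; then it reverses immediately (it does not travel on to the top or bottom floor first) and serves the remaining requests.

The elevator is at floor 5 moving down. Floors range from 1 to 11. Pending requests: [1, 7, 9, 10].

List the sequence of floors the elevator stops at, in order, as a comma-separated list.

Current: 5, moving DOWN
Serve below first (descending): [1]
Then reverse, serve above (ascending): [7, 9, 10]

Answer: 1, 7, 9, 10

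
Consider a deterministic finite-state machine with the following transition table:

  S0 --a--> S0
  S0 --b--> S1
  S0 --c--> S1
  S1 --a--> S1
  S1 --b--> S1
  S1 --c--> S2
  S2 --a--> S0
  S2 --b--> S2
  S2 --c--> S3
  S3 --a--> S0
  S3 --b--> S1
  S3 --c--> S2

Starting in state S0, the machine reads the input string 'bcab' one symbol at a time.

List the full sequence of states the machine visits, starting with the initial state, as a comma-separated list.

Start: S0
  read 'b': S0 --b--> S1
  read 'c': S1 --c--> S2
  read 'a': S2 --a--> S0
  read 'b': S0 --b--> S1

Answer: S0, S1, S2, S0, S1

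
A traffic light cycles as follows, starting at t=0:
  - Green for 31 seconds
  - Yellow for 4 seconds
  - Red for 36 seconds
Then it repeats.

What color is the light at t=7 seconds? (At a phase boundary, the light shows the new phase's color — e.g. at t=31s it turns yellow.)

Answer: green

Derivation:
Cycle length = 31 + 4 + 36 = 71s
t = 7, phase_t = 7 mod 71 = 7
7 < 31 (green end) → GREEN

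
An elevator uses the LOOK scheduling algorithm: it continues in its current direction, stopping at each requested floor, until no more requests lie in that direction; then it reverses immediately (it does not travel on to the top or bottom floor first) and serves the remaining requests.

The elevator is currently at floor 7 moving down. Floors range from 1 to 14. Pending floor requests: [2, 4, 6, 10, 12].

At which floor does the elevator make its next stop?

Current floor: 7, direction: down
Requests above: [10, 12]
Requests below: [2, 4, 6]
Moving down and requests lie below → nearest below is max([2, 4, 6]) = 6

Answer: 6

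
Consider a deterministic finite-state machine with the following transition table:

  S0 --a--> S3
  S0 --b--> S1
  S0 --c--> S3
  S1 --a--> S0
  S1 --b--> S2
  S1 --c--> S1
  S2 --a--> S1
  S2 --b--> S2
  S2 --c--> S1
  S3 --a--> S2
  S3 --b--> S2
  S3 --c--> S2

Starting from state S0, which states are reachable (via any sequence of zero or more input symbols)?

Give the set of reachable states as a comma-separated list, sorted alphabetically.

BFS from S0:
  visit S0: S0--a-->S3 (new), S0--b-->S1 (new), S0--c-->S3 (seen)
  visit S3: S3--a-->S2 (new), S3--b-->S2 (seen), S3--c-->S2 (seen)
  visit S1: S1--a-->S0 (seen), S1--b-->S2 (seen), S1--c-->S1 (seen)
  visit S2: S2--a-->S1 (seen), S2--b-->S2 (seen), S2--c-->S1 (seen)

Answer: S0, S1, S2, S3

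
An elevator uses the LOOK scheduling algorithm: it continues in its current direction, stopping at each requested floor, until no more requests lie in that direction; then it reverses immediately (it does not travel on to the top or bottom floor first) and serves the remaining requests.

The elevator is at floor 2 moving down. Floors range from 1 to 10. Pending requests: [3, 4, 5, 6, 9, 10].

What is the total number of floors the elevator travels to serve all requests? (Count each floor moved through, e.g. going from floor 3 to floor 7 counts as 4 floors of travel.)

Start at floor 2 moving down, LOOK stop order: [3, 4, 5, 6, 9, 10]
  2 → 3: |3-2| = 1, total = 1
  3 → 4: |4-3| = 1, total = 2
  4 → 5: |5-4| = 1, total = 3
  5 → 6: |6-5| = 1, total = 4
  6 → 9: |9-6| = 3, total = 7
  9 → 10: |10-9| = 1, total = 8

Answer: 8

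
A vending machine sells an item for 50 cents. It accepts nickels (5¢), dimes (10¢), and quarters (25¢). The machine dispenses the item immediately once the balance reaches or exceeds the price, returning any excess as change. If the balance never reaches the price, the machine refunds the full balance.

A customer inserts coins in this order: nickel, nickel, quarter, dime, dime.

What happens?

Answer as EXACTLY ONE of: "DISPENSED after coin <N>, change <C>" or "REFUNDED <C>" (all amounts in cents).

Price: 50¢
Coin 1 (nickel, 5¢): balance = 5¢
Coin 2 (nickel, 5¢): balance = 10¢
Coin 3 (quarter, 25¢): balance = 35¢
Coin 4 (dime, 10¢): balance = 45¢
Coin 5 (dime, 10¢): balance = 55¢
  → balance >= price → DISPENSE, change = 55 - 50 = 5¢

Answer: DISPENSED after coin 5, change 5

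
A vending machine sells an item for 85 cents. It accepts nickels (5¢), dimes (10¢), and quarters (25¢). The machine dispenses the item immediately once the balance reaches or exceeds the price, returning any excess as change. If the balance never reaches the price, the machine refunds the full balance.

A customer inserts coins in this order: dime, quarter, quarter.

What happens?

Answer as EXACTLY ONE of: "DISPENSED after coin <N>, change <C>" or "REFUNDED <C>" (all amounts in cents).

Price: 85¢
Coin 1 (dime, 10¢): balance = 10¢
Coin 2 (quarter, 25¢): balance = 35¢
Coin 3 (quarter, 25¢): balance = 60¢
All coins inserted, balance 60¢ < price 85¢ → REFUND 60¢

Answer: REFUNDED 60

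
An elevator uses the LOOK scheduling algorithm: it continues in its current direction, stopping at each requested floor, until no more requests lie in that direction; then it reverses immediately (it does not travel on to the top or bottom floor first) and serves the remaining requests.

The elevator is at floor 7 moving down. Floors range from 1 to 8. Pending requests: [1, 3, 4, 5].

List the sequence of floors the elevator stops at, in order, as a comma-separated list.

Current: 7, moving DOWN
Serve below first (descending): [5, 4, 3, 1]
Then reverse, serve above (ascending): []

Answer: 5, 4, 3, 1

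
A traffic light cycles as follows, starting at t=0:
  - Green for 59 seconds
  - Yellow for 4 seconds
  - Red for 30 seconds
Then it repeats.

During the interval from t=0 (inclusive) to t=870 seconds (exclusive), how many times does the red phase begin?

Cycle = 59+4+30 = 93s
red phase starts at t = k*93 + 63 for k=0,1,2,...
Need k*93+63 < 870 → k < 8.677
k ∈ {0, ..., 8} → 9 starts

Answer: 9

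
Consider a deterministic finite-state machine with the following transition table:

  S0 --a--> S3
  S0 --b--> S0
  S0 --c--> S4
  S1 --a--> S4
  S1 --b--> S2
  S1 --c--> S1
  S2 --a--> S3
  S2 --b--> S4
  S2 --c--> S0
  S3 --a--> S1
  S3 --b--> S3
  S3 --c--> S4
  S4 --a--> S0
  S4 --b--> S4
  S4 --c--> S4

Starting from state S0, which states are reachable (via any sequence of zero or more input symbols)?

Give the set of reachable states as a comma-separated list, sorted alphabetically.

BFS from S0:
  visit S0: S0--a-->S3 (new), S0--b-->S0 (seen), S0--c-->S4 (new)
  visit S3: S3--a-->S1 (new), S3--b-->S3 (seen), S3--c-->S4 (seen)
  visit S4: S4--a-->S0 (seen), S4--b-->S4 (seen), S4--c-->S4 (seen)
  visit S1: S1--a-->S4 (seen), S1--b-->S2 (new), S1--c-->S1 (seen)
  visit S2: S2--a-->S3 (seen), S2--b-->S4 (seen), S2--c-->S0 (seen)

Answer: S0, S1, S2, S3, S4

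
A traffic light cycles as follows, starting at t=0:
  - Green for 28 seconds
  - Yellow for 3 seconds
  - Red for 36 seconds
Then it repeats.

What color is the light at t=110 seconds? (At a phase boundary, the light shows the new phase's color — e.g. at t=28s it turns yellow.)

Answer: red

Derivation:
Cycle length = 28 + 3 + 36 = 67s
t = 110, phase_t = 110 mod 67 = 43
43 >= 31 → RED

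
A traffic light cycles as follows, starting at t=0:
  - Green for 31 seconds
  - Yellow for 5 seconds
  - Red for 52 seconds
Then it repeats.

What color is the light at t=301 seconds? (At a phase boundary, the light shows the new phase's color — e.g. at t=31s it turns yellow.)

Cycle length = 31 + 5 + 52 = 88s
t = 301, phase_t = 301 mod 88 = 37
37 >= 36 → RED

Answer: red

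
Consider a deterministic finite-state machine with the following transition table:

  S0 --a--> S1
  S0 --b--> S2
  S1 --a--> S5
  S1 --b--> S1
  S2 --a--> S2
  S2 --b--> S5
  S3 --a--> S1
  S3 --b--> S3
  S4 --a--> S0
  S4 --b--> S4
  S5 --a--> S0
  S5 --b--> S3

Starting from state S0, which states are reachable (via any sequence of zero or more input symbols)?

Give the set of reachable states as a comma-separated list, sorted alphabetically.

BFS from S0:
  visit S0: S0--a-->S1 (new), S0--b-->S2 (new)
  visit S1: S1--a-->S5 (new), S1--b-->S1 (seen)
  visit S2: S2--a-->S2 (seen), S2--b-->S5 (seen)
  visit S5: S5--a-->S0 (seen), S5--b-->S3 (new)
  visit S3: S3--a-->S1 (seen), S3--b-->S3 (seen)

Answer: S0, S1, S2, S3, S5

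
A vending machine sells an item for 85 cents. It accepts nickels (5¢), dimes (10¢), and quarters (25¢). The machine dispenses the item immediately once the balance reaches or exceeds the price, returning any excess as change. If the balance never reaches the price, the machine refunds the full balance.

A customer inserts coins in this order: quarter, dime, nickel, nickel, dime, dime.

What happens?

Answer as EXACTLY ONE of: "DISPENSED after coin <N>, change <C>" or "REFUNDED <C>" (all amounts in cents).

Price: 85¢
Coin 1 (quarter, 25¢): balance = 25¢
Coin 2 (dime, 10¢): balance = 35¢
Coin 3 (nickel, 5¢): balance = 40¢
Coin 4 (nickel, 5¢): balance = 45¢
Coin 5 (dime, 10¢): balance = 55¢
Coin 6 (dime, 10¢): balance = 65¢
All coins inserted, balance 65¢ < price 85¢ → REFUND 65¢

Answer: REFUNDED 65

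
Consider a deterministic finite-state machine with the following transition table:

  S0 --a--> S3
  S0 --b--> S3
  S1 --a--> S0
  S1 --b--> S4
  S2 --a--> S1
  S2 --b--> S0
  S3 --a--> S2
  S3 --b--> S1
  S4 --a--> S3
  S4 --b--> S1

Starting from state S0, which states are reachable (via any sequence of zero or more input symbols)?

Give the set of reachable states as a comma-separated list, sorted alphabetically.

Answer: S0, S1, S2, S3, S4

Derivation:
BFS from S0:
  visit S0: S0--a-->S3 (new), S0--b-->S3 (seen)
  visit S3: S3--a-->S2 (new), S3--b-->S1 (new)
  visit S2: S2--a-->S1 (seen), S2--b-->S0 (seen)
  visit S1: S1--a-->S0 (seen), S1--b-->S4 (new)
  visit S4: S4--a-->S3 (seen), S4--b-->S1 (seen)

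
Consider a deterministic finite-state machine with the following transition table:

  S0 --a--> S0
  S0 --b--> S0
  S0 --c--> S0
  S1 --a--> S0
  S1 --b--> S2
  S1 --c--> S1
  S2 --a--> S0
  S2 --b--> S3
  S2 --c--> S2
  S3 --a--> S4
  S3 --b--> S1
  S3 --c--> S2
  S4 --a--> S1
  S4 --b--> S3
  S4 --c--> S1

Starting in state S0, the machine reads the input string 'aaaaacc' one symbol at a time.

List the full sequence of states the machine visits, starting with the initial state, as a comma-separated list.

Answer: S0, S0, S0, S0, S0, S0, S0, S0

Derivation:
Start: S0
  read 'a': S0 --a--> S0
  read 'a': S0 --a--> S0
  read 'a': S0 --a--> S0
  read 'a': S0 --a--> S0
  read 'a': S0 --a--> S0
  read 'c': S0 --c--> S0
  read 'c': S0 --c--> S0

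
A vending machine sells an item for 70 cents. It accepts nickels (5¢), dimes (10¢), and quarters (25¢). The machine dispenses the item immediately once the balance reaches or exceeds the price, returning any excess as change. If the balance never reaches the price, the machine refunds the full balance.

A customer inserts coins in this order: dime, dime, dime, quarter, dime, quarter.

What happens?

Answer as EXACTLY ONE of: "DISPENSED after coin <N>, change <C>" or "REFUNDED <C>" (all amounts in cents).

Answer: DISPENSED after coin 6, change 20

Derivation:
Price: 70¢
Coin 1 (dime, 10¢): balance = 10¢
Coin 2 (dime, 10¢): balance = 20¢
Coin 3 (dime, 10¢): balance = 30¢
Coin 4 (quarter, 25¢): balance = 55¢
Coin 5 (dime, 10¢): balance = 65¢
Coin 6 (quarter, 25¢): balance = 90¢
  → balance >= price → DISPENSE, change = 90 - 70 = 20¢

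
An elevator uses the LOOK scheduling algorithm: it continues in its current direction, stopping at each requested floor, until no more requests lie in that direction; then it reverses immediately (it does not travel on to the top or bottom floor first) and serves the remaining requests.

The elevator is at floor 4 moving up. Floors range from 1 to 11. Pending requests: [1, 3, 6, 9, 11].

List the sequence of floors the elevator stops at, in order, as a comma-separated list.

Current: 4, moving UP
Serve above first (ascending): [6, 9, 11]
Then reverse, serve below (descending): [3, 1]

Answer: 6, 9, 11, 3, 1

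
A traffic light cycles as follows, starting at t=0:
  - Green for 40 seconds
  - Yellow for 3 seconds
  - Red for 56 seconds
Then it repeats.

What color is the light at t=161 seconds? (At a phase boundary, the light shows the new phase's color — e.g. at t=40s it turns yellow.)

Answer: red

Derivation:
Cycle length = 40 + 3 + 56 = 99s
t = 161, phase_t = 161 mod 99 = 62
62 >= 43 → RED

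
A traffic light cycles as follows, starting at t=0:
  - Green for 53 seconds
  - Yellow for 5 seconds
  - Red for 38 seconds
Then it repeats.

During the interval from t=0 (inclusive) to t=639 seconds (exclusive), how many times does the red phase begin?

Answer: 7

Derivation:
Cycle = 53+5+38 = 96s
red phase starts at t = k*96 + 58 for k=0,1,2,...
Need k*96+58 < 639 → k < 6.052
k ∈ {0, ..., 6} → 7 starts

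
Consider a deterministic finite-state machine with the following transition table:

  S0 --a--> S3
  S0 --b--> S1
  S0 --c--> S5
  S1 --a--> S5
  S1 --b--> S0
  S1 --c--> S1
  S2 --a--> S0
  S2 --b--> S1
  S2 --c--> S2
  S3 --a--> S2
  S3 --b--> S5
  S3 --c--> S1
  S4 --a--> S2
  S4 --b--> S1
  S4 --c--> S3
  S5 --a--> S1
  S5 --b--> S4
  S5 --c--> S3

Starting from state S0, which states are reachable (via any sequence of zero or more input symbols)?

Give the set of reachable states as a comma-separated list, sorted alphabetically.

BFS from S0:
  visit S0: S0--a-->S3 (new), S0--b-->S1 (new), S0--c-->S5 (new)
  visit S3: S3--a-->S2 (new), S3--b-->S5 (seen), S3--c-->S1 (seen)
  visit S1: S1--a-->S5 (seen), S1--b-->S0 (seen), S1--c-->S1 (seen)
  visit S5: S5--a-->S1 (seen), S5--b-->S4 (new), S5--c-->S3 (seen)
  visit S2: S2--a-->S0 (seen), S2--b-->S1 (seen), S2--c-->S2 (seen)
  visit S4: S4--a-->S2 (seen), S4--b-->S1 (seen), S4--c-->S3 (seen)

Answer: S0, S1, S2, S3, S4, S5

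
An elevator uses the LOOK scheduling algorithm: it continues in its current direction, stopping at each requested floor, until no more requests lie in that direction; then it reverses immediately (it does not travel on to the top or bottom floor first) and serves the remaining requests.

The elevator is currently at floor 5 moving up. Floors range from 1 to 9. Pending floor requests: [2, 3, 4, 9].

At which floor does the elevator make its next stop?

Answer: 9

Derivation:
Current floor: 5, direction: up
Requests above: [9]
Requests below: [2, 3, 4]
Moving up and requests lie above → nearest above is min([9]) = 9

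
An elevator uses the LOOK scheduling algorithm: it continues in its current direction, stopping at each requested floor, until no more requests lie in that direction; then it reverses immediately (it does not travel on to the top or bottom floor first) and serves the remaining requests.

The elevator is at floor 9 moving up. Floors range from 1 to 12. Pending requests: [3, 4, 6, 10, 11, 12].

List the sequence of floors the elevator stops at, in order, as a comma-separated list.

Answer: 10, 11, 12, 6, 4, 3

Derivation:
Current: 9, moving UP
Serve above first (ascending): [10, 11, 12]
Then reverse, serve below (descending): [6, 4, 3]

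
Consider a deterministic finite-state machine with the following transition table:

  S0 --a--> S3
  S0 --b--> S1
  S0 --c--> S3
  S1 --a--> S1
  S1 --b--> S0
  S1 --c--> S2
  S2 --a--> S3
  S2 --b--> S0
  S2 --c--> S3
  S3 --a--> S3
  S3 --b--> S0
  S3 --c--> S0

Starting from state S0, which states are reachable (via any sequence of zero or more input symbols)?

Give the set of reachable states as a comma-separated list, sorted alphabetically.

BFS from S0:
  visit S0: S0--a-->S3 (new), S0--b-->S1 (new), S0--c-->S3 (seen)
  visit S3: S3--a-->S3 (seen), S3--b-->S0 (seen), S3--c-->S0 (seen)
  visit S1: S1--a-->S1 (seen), S1--b-->S0 (seen), S1--c-->S2 (new)
  visit S2: S2--a-->S3 (seen), S2--b-->S0 (seen), S2--c-->S3 (seen)

Answer: S0, S1, S2, S3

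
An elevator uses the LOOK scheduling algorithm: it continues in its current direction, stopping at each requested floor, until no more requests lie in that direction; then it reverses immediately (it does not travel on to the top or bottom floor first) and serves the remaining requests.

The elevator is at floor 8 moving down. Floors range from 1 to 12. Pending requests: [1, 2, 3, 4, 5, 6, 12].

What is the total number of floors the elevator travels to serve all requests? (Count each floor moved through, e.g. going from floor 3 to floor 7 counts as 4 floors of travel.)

Answer: 18

Derivation:
Start at floor 8 moving down, LOOK stop order: [6, 5, 4, 3, 2, 1, 12]
  8 → 6: |6-8| = 2, total = 2
  6 → 5: |5-6| = 1, total = 3
  5 → 4: |4-5| = 1, total = 4
  4 → 3: |3-4| = 1, total = 5
  3 → 2: |2-3| = 1, total = 6
  2 → 1: |1-2| = 1, total = 7
  1 → 12: |12-1| = 11, total = 18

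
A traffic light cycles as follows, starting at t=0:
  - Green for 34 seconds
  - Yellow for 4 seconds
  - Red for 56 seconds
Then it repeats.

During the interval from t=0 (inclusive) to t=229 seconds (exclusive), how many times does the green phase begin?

Cycle = 34+4+56 = 94s
green phase starts at t = k*94 + 0 for k=0,1,2,...
Need k*94+0 < 229 → k < 2.436
k ∈ {0, ..., 2} → 3 starts

Answer: 3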